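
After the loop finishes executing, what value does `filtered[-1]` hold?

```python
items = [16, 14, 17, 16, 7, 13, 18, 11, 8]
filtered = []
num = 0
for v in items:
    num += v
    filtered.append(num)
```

Let's trace through this code step by step.

Initialize: items = [16, 14, 17, 16, 7, 13, 18, 11, 8]
Initialize: filtered = []
Initialize: num = 0
Entering loop: for v in items:
After iteration 1: v = 16, filtered = [16], num = 16
After iteration 2: v = 14, filtered = [16, 30], num = 30
After iteration 3: v = 17, filtered = [16, 30, 47], num = 47
After iteration 4: v = 16, filtered = [16, 30, 47, 63], num = 63
After iteration 5: v = 7, filtered = [16, 30, 47, 63, 70], num = 70
After iteration 6: v = 13, filtered = [16, 30, 47, 63, 70, 83], num = 83
After iteration 7: v = 18, filtered = [16, 30, 47, 63, 70, 83, 101], num = 101
After iteration 8: v = 11, filtered = [16, 30, 47, 63, 70, 83, 101, 112], num = 112
After iteration 9: v = 8, filtered = [16, 30, 47, 63, 70, 83, 101, 112, 120], num = 120
Loop ends.
filtered[-1] = 120

Final answer: 120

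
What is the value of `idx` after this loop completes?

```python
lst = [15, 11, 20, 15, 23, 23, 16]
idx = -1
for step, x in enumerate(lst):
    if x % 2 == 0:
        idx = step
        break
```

Let's trace through this code step by step.

Initialize: lst = [15, 11, 20, 15, 23, 23, 16]
Initialize: idx = -1
Entering loop: for step, x in enumerate(lst):
After iteration 1: step = 0, x = 15, idx = -1
After iteration 2: step = 1, x = 11, idx = -1
After iteration 3: step = 2, x = 20, idx = 2
Loop ends.

Final answer: 2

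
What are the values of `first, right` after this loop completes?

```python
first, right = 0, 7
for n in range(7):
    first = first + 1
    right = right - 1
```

Let's trace through this code step by step.

Initialize: first = 0
Initialize: right = 7
Entering loop: for n in range(7):
After iteration 1: n = 0, first = 1, right = 6
After iteration 2: n = 1, first = 2, right = 5
After iteration 3: n = 2, first = 3, right = 4
After iteration 4: n = 3, first = 4, right = 3
After iteration 5: n = 4, first = 5, right = 2
After iteration 6: n = 5, first = 6, right = 1
After iteration 7: n = 6, first = 7, right = 0
Loop ends.

Final answer: 7, 0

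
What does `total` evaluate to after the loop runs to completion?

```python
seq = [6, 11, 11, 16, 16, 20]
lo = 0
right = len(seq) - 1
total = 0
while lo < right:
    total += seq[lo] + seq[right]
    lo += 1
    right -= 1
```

Let's trace through this code step by step.

Initialize: seq = [6, 11, 11, 16, 16, 20]
Initialize: lo = 0
Initialize: right = 5
Initialize: total = 0
Entering loop: while lo < right:
After iteration 1: lo = 1, right = 4, total = 26
After iteration 2: lo = 2, right = 3, total = 53
After iteration 3: lo = 3, right = 2, total = 80
Loop ends.

Final answer: 80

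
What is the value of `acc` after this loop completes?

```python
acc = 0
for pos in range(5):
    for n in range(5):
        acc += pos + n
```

Let's trace through this code step by step.

Initialize: acc = 0
Entering loop: for pos in range(5):
After iteration 1: pos = 0, acc = 10
After iteration 2: pos = 1, acc = 25
After iteration 3: pos = 2, acc = 45
After iteration 4: pos = 3, acc = 70
After iteration 5: pos = 4, acc = 100
Loop ends.

Final answer: 100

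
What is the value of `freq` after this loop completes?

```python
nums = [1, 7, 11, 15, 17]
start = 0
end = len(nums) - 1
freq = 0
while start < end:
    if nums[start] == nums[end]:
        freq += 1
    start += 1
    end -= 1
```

Let's trace through this code step by step.

Initialize: nums = [1, 7, 11, 15, 17]
Initialize: start = 0
Initialize: end = 4
Initialize: freq = 0
Entering loop: while start < end:
After iteration 1: start = 1, end = 3, freq = 0
After iteration 2: start = 2, end = 2, freq = 0
Loop ends.

Final answer: 0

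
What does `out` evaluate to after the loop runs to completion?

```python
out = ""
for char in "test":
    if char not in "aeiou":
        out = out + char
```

Let's trace through this code step by step.

Initialize: out = ''
Entering loop: for char in "test":
After iteration 1: char = 't', out = 't'
After iteration 2: char = 'e', out = 't'
After iteration 3: char = 's', out = 'ts'
After iteration 4: char = 't', out = 'tst'
Loop ends.

Final answer: 'tst'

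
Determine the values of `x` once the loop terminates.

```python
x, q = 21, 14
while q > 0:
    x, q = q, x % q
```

Let's trace through this code step by step.

Initialize: x = 21
Initialize: q = 14
Entering loop: while q > 0:
After iteration 1: x = 14, q = 7
After iteration 2: x = 7, q = 0
Loop ends.

Final answer: 7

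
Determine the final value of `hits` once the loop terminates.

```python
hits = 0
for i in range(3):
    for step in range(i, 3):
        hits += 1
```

Let's trace through this code step by step.

Initialize: hits = 0
Entering loop: for i in range(3):
After iteration 1: i = 0, hits = 3
After iteration 2: i = 1, hits = 5
After iteration 3: i = 2, hits = 6
Loop ends.

Final answer: 6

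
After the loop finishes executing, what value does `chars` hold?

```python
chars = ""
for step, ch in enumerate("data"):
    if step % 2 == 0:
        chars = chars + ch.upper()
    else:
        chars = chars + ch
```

Let's trace through this code step by step.

Initialize: chars = ''
Entering loop: for step, ch in enumerate("data"):
After iteration 1: step = 0, ch = 'd', chars = 'D'
After iteration 2: step = 1, ch = 'a', chars = 'Da'
After iteration 3: step = 2, ch = 't', chars = 'DaT'
After iteration 4: step = 3, ch = 'a', chars = 'DaTa'
Loop ends.

Final answer: 'DaTa'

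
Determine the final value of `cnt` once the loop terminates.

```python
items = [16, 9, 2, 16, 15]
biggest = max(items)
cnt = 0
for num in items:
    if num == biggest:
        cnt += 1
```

Let's trace through this code step by step.

Initialize: items = [16, 9, 2, 16, 15]
Initialize: biggest = 16
Initialize: cnt = 0
Entering loop: for num in items:
After iteration 1: num = 16, cnt = 1
After iteration 2: num = 9, cnt = 1
After iteration 3: num = 2, cnt = 1
After iteration 4: num = 16, cnt = 2
After iteration 5: num = 15, cnt = 2
Loop ends.

Final answer: 2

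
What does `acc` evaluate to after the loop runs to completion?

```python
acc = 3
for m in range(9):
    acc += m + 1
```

Let's trace through this code step by step.

Initialize: acc = 3
Entering loop: for m in range(9):
After iteration 1: m = 0, acc = 4
After iteration 2: m = 1, acc = 6
After iteration 3: m = 2, acc = 9
After iteration 4: m = 3, acc = 13
After iteration 5: m = 4, acc = 18
After iteration 6: m = 5, acc = 24
After iteration 7: m = 6, acc = 31
After iteration 8: m = 7, acc = 39
After iteration 9: m = 8, acc = 48
Loop ends.

Final answer: 48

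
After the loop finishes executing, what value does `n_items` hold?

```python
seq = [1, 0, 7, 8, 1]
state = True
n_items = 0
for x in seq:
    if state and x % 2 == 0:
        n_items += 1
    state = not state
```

Let's trace through this code step by step.

Initialize: seq = [1, 0, 7, 8, 1]
Initialize: state = True
Initialize: n_items = 0
Entering loop: for x in seq:
After iteration 1: x = 1, state = False, n_items = 0
After iteration 2: x = 0, state = True, n_items = 0
After iteration 3: x = 7, state = False, n_items = 0
After iteration 4: x = 8, state = True, n_items = 0
After iteration 5: x = 1, state = False, n_items = 0
Loop ends.

Final answer: 0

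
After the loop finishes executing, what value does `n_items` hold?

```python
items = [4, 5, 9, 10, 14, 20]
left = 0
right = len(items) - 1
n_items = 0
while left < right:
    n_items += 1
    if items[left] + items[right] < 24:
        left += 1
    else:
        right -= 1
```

Let's trace through this code step by step.

Initialize: items = [4, 5, 9, 10, 14, 20]
Initialize: left = 0
Initialize: right = 5
Initialize: n_items = 0
Entering loop: while left < right:
After iteration 1: left = 0, right = 4, n_items = 1
After iteration 2: left = 1, right = 4, n_items = 2
After iteration 3: left = 2, right = 4, n_items = 3
After iteration 4: left = 3, right = 4, n_items = 4
After iteration 5: left = 3, right = 3, n_items = 5
Loop ends.

Final answer: 5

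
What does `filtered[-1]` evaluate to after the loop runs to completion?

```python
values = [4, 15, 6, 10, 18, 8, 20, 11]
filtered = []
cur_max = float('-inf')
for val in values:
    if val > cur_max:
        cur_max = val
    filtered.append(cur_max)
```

Let's trace through this code step by step.

Initialize: values = [4, 15, 6, 10, 18, 8, 20, 11]
Initialize: filtered = []
Initialize: cur_max = -inf
Entering loop: for val in values:
After iteration 1: val = 4, filtered = [4], cur_max = 4
After iteration 2: val = 15, filtered = [4, 15], cur_max = 15
After iteration 3: val = 6, filtered = [4, 15, 15], cur_max = 15
After iteration 4: val = 10, filtered = [4, 15, 15, 15], cur_max = 15
After iteration 5: val = 18, filtered = [4, 15, 15, 15, 18], cur_max = 18
After iteration 6: val = 8, filtered = [4, 15, 15, 15, 18, 18], cur_max = 18
After iteration 7: val = 20, filtered = [4, 15, 15, 15, 18, 18, 20], cur_max = 20
After iteration 8: val = 11, filtered = [4, 15, 15, 15, 18, 18, 20, 20], cur_max = 20
Loop ends.
filtered[-1] = 20

Final answer: 20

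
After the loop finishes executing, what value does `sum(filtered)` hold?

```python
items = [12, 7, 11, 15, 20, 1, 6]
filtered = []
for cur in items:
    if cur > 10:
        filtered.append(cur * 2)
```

Let's trace through this code step by step.

Initialize: items = [12, 7, 11, 15, 20, 1, 6]
Initialize: filtered = []
Entering loop: for cur in items:
After iteration 1: cur = 12, filtered = [24]
After iteration 2: cur = 7, filtered = [24]
After iteration 3: cur = 11, filtered = [24, 22]
After iteration 4: cur = 15, filtered = [24, 22, 30]
After iteration 5: cur = 20, filtered = [24, 22, 30, 40]
After iteration 6: cur = 1, filtered = [24, 22, 30, 40]
After iteration 7: cur = 6, filtered = [24, 22, 30, 40]
Loop ends.
sum(filtered) = 116

Final answer: 116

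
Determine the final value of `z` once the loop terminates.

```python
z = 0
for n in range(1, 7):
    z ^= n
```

Let's trace through this code step by step.

Initialize: z = 0
Entering loop: for n in range(1, 7):
After iteration 1: n = 1, z = 1
After iteration 2: n = 2, z = 3
After iteration 3: n = 3, z = 0
After iteration 4: n = 4, z = 4
After iteration 5: n = 5, z = 1
After iteration 6: n = 6, z = 7
Loop ends.

Final answer: 7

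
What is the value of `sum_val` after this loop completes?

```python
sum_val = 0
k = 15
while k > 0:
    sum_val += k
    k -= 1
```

Let's trace through this code step by step.

Initialize: sum_val = 0
Initialize: k = 15
Entering loop: while k > 0:
After iteration 1: sum_val = 15, k = 14
After iteration 2: sum_val = 29, k = 13
After iteration 3: sum_val = 42, k = 12
After iteration 4: sum_val = 54, k = 11
After iteration 5: sum_val = 65, k = 10
After iteration 6: sum_val = 75, k = 9
After iteration 7: sum_val = 84, k = 8
After iteration 8: sum_val = 92, k = 7
After iteration 9: sum_val = 99, k = 6
After iteration 10: sum_val = 105, k = 5
After iteration 11: sum_val = 110, k = 4
After iteration 12: sum_val = 114, k = 3
After iteration 13: sum_val = 117, k = 2
After iteration 14: sum_val = 119, k = 1
After iteration 15: sum_val = 120, k = 0
Loop ends.

Final answer: 120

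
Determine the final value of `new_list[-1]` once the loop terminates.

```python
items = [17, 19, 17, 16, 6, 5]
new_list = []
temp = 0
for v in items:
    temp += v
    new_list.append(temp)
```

Let's trace through this code step by step.

Initialize: items = [17, 19, 17, 16, 6, 5]
Initialize: new_list = []
Initialize: temp = 0
Entering loop: for v in items:
After iteration 1: v = 17, new_list = [17], temp = 17
After iteration 2: v = 19, new_list = [17, 36], temp = 36
After iteration 3: v = 17, new_list = [17, 36, 53], temp = 53
After iteration 4: v = 16, new_list = [17, 36, 53, 69], temp = 69
After iteration 5: v = 6, new_list = [17, 36, 53, 69, 75], temp = 75
After iteration 6: v = 5, new_list = [17, 36, 53, 69, 75, 80], temp = 80
Loop ends.
new_list[-1] = 80

Final answer: 80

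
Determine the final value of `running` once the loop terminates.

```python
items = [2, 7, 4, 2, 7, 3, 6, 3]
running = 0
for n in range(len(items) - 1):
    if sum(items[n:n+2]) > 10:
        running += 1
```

Let's trace through this code step by step.

Initialize: items = [2, 7, 4, 2, 7, 3, 6, 3]
Initialize: running = 0
Entering loop: for n in range(len(items) - 1):
After iteration 1: n = 0, running = 0
After iteration 2: n = 1, running = 1
After iteration 3: n = 2, running = 1
After iteration 4: n = 3, running = 1
After iteration 5: n = 4, running = 1
After iteration 6: n = 5, running = 1
After iteration 7: n = 6, running = 1
Loop ends.

Final answer: 1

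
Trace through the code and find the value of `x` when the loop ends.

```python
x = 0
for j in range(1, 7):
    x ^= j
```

Let's trace through this code step by step.

Initialize: x = 0
Entering loop: for j in range(1, 7):
After iteration 1: j = 1, x = 1
After iteration 2: j = 2, x = 3
After iteration 3: j = 3, x = 0
After iteration 4: j = 4, x = 4
After iteration 5: j = 5, x = 1
After iteration 6: j = 6, x = 7
Loop ends.

Final answer: 7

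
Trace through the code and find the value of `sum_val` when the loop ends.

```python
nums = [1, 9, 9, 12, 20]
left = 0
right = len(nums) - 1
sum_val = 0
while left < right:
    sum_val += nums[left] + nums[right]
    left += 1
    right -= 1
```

Let's trace through this code step by step.

Initialize: nums = [1, 9, 9, 12, 20]
Initialize: left = 0
Initialize: right = 4
Initialize: sum_val = 0
Entering loop: while left < right:
After iteration 1: left = 1, right = 3, sum_val = 21
After iteration 2: left = 2, right = 2, sum_val = 42
Loop ends.

Final answer: 42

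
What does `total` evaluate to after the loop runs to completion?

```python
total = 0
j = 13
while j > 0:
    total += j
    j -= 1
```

Let's trace through this code step by step.

Initialize: total = 0
Initialize: j = 13
Entering loop: while j > 0:
After iteration 1: total = 13, j = 12
After iteration 2: total = 25, j = 11
After iteration 3: total = 36, j = 10
After iteration 4: total = 46, j = 9
After iteration 5: total = 55, j = 8
After iteration 6: total = 63, j = 7
After iteration 7: total = 70, j = 6
After iteration 8: total = 76, j = 5
After iteration 9: total = 81, j = 4
After iteration 10: total = 85, j = 3
After iteration 11: total = 88, j = 2
After iteration 12: total = 90, j = 1
After iteration 13: total = 91, j = 0
Loop ends.

Final answer: 91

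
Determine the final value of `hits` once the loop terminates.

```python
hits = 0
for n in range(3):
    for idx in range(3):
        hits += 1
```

Let's trace through this code step by step.

Initialize: hits = 0
Entering loop: for n in range(3):
After iteration 1: n = 0, hits = 3
After iteration 2: n = 1, hits = 6
After iteration 3: n = 2, hits = 9
Loop ends.

Final answer: 9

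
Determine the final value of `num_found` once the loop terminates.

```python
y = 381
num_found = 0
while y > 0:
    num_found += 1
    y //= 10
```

Let's trace through this code step by step.

Initialize: y = 381
Initialize: num_found = 0
Entering loop: while y > 0:
After iteration 1: y = 38, num_found = 1
After iteration 2: y = 3, num_found = 2
After iteration 3: y = 0, num_found = 3
Loop ends.

Final answer: 3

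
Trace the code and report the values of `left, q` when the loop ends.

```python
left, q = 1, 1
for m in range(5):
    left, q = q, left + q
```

Let's trace through this code step by step.

Initialize: left = 1
Initialize: q = 1
Entering loop: for m in range(5):
After iteration 1: m = 0, left = 1, q = 2
After iteration 2: m = 1, left = 2, q = 3
After iteration 3: m = 2, left = 3, q = 5
After iteration 4: m = 3, left = 5, q = 8
After iteration 5: m = 4, left = 8, q = 13
Loop ends.

Final answer: 8, 13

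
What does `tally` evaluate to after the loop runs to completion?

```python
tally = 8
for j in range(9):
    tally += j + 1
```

Let's trace through this code step by step.

Initialize: tally = 8
Entering loop: for j in range(9):
After iteration 1: j = 0, tally = 9
After iteration 2: j = 1, tally = 11
After iteration 3: j = 2, tally = 14
After iteration 4: j = 3, tally = 18
After iteration 5: j = 4, tally = 23
After iteration 6: j = 5, tally = 29
After iteration 7: j = 6, tally = 36
After iteration 8: j = 7, tally = 44
After iteration 9: j = 8, tally = 53
Loop ends.

Final answer: 53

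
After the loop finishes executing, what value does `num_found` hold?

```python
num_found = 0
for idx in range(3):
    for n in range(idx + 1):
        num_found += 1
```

Let's trace through this code step by step.

Initialize: num_found = 0
Entering loop: for idx in range(3):
After iteration 1: idx = 0, num_found = 1, n = 0
After iteration 2: idx = 1, num_found = 3, n = 1
After iteration 3: idx = 2, num_found = 6, n = 2
Loop ends.

Final answer: 6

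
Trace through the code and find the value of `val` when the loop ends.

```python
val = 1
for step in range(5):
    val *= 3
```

Let's trace through this code step by step.

Initialize: val = 1
Entering loop: for step in range(5):
After iteration 1: step = 0, val = 3
After iteration 2: step = 1, val = 9
After iteration 3: step = 2, val = 27
After iteration 4: step = 3, val = 81
After iteration 5: step = 4, val = 243
Loop ends.

Final answer: 243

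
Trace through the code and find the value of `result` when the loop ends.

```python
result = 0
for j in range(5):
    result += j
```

Let's trace through this code step by step.

Initialize: result = 0
Entering loop: for j in range(5):
After iteration 1: j = 0, result = 0
After iteration 2: j = 1, result = 1
After iteration 3: j = 2, result = 3
After iteration 4: j = 3, result = 6
After iteration 5: j = 4, result = 10
Loop ends.

Final answer: 10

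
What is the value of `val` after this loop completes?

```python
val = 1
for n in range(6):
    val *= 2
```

Let's trace through this code step by step.

Initialize: val = 1
Entering loop: for n in range(6):
After iteration 1: n = 0, val = 2
After iteration 2: n = 1, val = 4
After iteration 3: n = 2, val = 8
After iteration 4: n = 3, val = 16
After iteration 5: n = 4, val = 32
After iteration 6: n = 5, val = 64
Loop ends.

Final answer: 64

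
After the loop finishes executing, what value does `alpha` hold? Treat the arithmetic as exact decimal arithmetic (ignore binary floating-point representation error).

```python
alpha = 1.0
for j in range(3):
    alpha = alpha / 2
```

Let's trace through this code step by step.

Initialize: alpha = 1.0
Entering loop: for j in range(3):
After iteration 1: j = 0, alpha = 0.5
After iteration 2: j = 1, alpha = 0.25
After iteration 3: j = 2, alpha = 0.125
Loop ends.

Final answer: 0.125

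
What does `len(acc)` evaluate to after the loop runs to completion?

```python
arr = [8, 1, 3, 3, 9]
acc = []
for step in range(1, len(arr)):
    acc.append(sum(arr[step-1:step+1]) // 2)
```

Let's trace through this code step by step.

Initialize: arr = [8, 1, 3, 3, 9]
Initialize: acc = []
Entering loop: for step in range(1, len(arr)):
After iteration 1: step = 1, acc = [4]
After iteration 2: step = 2, acc = [4, 2]
After iteration 3: step = 3, acc = [4, 2, 3]
After iteration 4: step = 4, acc = [4, 2, 3, 6]
Loop ends.
len(acc) = 4

Final answer: 4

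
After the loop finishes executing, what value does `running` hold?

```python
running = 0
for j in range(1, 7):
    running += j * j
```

Let's trace through this code step by step.

Initialize: running = 0
Entering loop: for j in range(1, 7):
After iteration 1: j = 1, running = 1
After iteration 2: j = 2, running = 5
After iteration 3: j = 3, running = 14
After iteration 4: j = 4, running = 30
After iteration 5: j = 5, running = 55
After iteration 6: j = 6, running = 91
Loop ends.

Final answer: 91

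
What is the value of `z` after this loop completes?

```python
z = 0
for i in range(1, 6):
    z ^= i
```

Let's trace through this code step by step.

Initialize: z = 0
Entering loop: for i in range(1, 6):
After iteration 1: i = 1, z = 1
After iteration 2: i = 2, z = 3
After iteration 3: i = 3, z = 0
After iteration 4: i = 4, z = 4
After iteration 5: i = 5, z = 1
Loop ends.

Final answer: 1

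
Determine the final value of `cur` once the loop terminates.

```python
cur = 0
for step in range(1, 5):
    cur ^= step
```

Let's trace through this code step by step.

Initialize: cur = 0
Entering loop: for step in range(1, 5):
After iteration 1: step = 1, cur = 1
After iteration 2: step = 2, cur = 3
After iteration 3: step = 3, cur = 0
After iteration 4: step = 4, cur = 4
Loop ends.

Final answer: 4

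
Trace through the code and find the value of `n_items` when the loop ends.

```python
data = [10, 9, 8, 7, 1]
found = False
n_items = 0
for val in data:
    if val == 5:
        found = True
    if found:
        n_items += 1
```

Let's trace through this code step by step.

Initialize: data = [10, 9, 8, 7, 1]
Initialize: found = False
Initialize: n_items = 0
Entering loop: for val in data:
After iteration 1: val = 10, n_items = 0
After iteration 2: val = 9, n_items = 0
After iteration 3: val = 8, n_items = 0
After iteration 4: val = 7, n_items = 0
After iteration 5: val = 1, n_items = 0
Loop ends.

Final answer: 0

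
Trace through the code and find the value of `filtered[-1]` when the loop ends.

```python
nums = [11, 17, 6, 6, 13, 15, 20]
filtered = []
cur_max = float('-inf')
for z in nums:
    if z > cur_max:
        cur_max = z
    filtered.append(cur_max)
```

Let's trace through this code step by step.

Initialize: nums = [11, 17, 6, 6, 13, 15, 20]
Initialize: filtered = []
Initialize: cur_max = -inf
Entering loop: for z in nums:
After iteration 1: z = 11, filtered = [11], cur_max = 11
After iteration 2: z = 17, filtered = [11, 17], cur_max = 17
After iteration 3: z = 6, filtered = [11, 17, 17], cur_max = 17
After iteration 4: z = 6, filtered = [11, 17, 17, 17], cur_max = 17
After iteration 5: z = 13, filtered = [11, 17, 17, 17, 17], cur_max = 17
After iteration 6: z = 15, filtered = [11, 17, 17, 17, 17, 17], cur_max = 17
After iteration 7: z = 20, filtered = [11, 17, 17, 17, 17, 17, 20], cur_max = 20
Loop ends.
filtered[-1] = 20

Final answer: 20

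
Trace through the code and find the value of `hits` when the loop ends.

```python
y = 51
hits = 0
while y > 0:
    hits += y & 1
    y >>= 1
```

Let's trace through this code step by step.

Initialize: y = 51
Initialize: hits = 0
Entering loop: while y > 0:
After iteration 1: y = 25, hits = 1
After iteration 2: y = 12, hits = 2
After iteration 3: y = 6, hits = 2
After iteration 4: y = 3, hits = 2
After iteration 5: y = 1, hits = 3
After iteration 6: y = 0, hits = 4
Loop ends.

Final answer: 4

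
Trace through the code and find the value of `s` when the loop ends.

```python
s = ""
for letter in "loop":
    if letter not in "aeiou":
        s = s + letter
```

Let's trace through this code step by step.

Initialize: s = ''
Entering loop: for letter in "loop":
After iteration 1: letter = 'l', s = 'l'
After iteration 2: letter = 'o', s = 'l'
After iteration 3: letter = 'o', s = 'l'
After iteration 4: letter = 'p', s = 'lp'
Loop ends.

Final answer: 'lp'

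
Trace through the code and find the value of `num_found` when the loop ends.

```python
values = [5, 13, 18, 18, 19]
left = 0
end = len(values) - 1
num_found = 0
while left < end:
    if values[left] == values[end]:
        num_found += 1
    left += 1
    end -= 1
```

Let's trace through this code step by step.

Initialize: values = [5, 13, 18, 18, 19]
Initialize: left = 0
Initialize: end = 4
Initialize: num_found = 0
Entering loop: while left < end:
After iteration 1: left = 1, end = 3, num_found = 0
After iteration 2: left = 2, end = 2, num_found = 0
Loop ends.

Final answer: 0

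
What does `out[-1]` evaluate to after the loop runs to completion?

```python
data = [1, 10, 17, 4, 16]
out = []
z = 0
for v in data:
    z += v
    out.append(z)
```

Let's trace through this code step by step.

Initialize: data = [1, 10, 17, 4, 16]
Initialize: out = []
Initialize: z = 0
Entering loop: for v in data:
After iteration 1: v = 1, out = [1], z = 1
After iteration 2: v = 10, out = [1, 11], z = 11
After iteration 3: v = 17, out = [1, 11, 28], z = 28
After iteration 4: v = 4, out = [1, 11, 28, 32], z = 32
After iteration 5: v = 16, out = [1, 11, 28, 32, 48], z = 48
Loop ends.
out[-1] = 48

Final answer: 48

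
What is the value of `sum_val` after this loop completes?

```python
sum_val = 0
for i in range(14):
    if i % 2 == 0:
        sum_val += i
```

Let's trace through this code step by step.

Initialize: sum_val = 0
Entering loop: for i in range(14):
After iteration 1: i = 0, sum_val = 0
After iteration 2: i = 1, sum_val = 0
After iteration 3: i = 2, sum_val = 2
After iteration 4: i = 3, sum_val = 2
After iteration 5: i = 4, sum_val = 6
After iteration 6: i = 5, sum_val = 6
After iteration 7: i = 6, sum_val = 12
After iteration 8: i = 7, sum_val = 12
After iteration 9: i = 8, sum_val = 20
After iteration 10: i = 9, sum_val = 20
After iteration 11: i = 10, sum_val = 30
After iteration 12: i = 11, sum_val = 30
After iteration 13: i = 12, sum_val = 42
After iteration 14: i = 13, sum_val = 42
Loop ends.

Final answer: 42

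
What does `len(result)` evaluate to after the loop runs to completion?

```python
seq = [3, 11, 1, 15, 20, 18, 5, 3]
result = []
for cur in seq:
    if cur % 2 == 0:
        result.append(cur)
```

Let's trace through this code step by step.

Initialize: seq = [3, 11, 1, 15, 20, 18, 5, 3]
Initialize: result = []
Entering loop: for cur in seq:
After iteration 1: cur = 3, result = []
After iteration 2: cur = 11, result = []
After iteration 3: cur = 1, result = []
After iteration 4: cur = 15, result = []
After iteration 5: cur = 20, result = [20]
After iteration 6: cur = 18, result = [20, 18]
After iteration 7: cur = 5, result = [20, 18]
After iteration 8: cur = 3, result = [20, 18]
Loop ends.
len(result) = 2

Final answer: 2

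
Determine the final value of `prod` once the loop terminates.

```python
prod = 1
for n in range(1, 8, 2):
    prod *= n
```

Let's trace through this code step by step.

Initialize: prod = 1
Entering loop: for n in range(1, 8, 2):
After iteration 1: n = 1, prod = 1
After iteration 2: n = 3, prod = 3
After iteration 3: n = 5, prod = 15
After iteration 4: n = 7, prod = 105
Loop ends.

Final answer: 105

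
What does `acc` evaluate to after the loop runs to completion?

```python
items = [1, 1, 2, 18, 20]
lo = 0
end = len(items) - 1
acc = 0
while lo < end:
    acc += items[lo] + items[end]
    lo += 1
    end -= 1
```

Let's trace through this code step by step.

Initialize: items = [1, 1, 2, 18, 20]
Initialize: lo = 0
Initialize: end = 4
Initialize: acc = 0
Entering loop: while lo < end:
After iteration 1: lo = 1, end = 3, acc = 21
After iteration 2: lo = 2, end = 2, acc = 40
Loop ends.

Final answer: 40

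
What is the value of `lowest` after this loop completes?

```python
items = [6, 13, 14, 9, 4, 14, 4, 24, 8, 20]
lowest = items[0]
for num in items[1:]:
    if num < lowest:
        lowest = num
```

Let's trace through this code step by step.

Initialize: items = [6, 13, 14, 9, 4, 14, 4, 24, 8, 20]
Initialize: lowest = 6
Entering loop: for num in items[1:]:
After iteration 1: num = 13, lowest = 6
After iteration 2: num = 14, lowest = 6
After iteration 3: num = 9, lowest = 6
After iteration 4: num = 4, lowest = 4
After iteration 5: num = 14, lowest = 4
After iteration 6: num = 4, lowest = 4
After iteration 7: num = 24, lowest = 4
After iteration 8: num = 8, lowest = 4
After iteration 9: num = 20, lowest = 4
Loop ends.

Final answer: 4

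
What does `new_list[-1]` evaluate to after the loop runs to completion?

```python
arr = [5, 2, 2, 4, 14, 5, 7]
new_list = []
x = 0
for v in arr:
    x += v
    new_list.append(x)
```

Let's trace through this code step by step.

Initialize: arr = [5, 2, 2, 4, 14, 5, 7]
Initialize: new_list = []
Initialize: x = 0
Entering loop: for v in arr:
After iteration 1: v = 5, new_list = [5], x = 5
After iteration 2: v = 2, new_list = [5, 7], x = 7
After iteration 3: v = 2, new_list = [5, 7, 9], x = 9
After iteration 4: v = 4, new_list = [5, 7, 9, 13], x = 13
After iteration 5: v = 14, new_list = [5, 7, 9, 13, 27], x = 27
After iteration 6: v = 5, new_list = [5, 7, 9, 13, 27, 32], x = 32
After iteration 7: v = 7, new_list = [5, 7, 9, 13, 27, 32, 39], x = 39
Loop ends.
new_list[-1] = 39

Final answer: 39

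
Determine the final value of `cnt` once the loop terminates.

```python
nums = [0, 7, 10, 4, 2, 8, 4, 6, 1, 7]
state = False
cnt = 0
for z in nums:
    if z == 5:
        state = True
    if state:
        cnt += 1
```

Let's trace through this code step by step.

Initialize: nums = [0, 7, 10, 4, 2, 8, 4, 6, 1, 7]
Initialize: state = False
Initialize: cnt = 0
Entering loop: for z in nums:
After iteration 1: z = 0, cnt = 0
After iteration 2: z = 7, cnt = 0
After iteration 3: z = 10, cnt = 0
After iteration 4: z = 4, cnt = 0
After iteration 5: z = 2, cnt = 0
After iteration 6: z = 8, cnt = 0
After iteration 7: z = 4, cnt = 0
After iteration 8: z = 6, cnt = 0
After iteration 9: z = 1, cnt = 0
After iteration 10: z = 7, cnt = 0
Loop ends.

Final answer: 0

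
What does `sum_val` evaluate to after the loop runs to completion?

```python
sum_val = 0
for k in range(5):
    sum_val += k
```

Let's trace through this code step by step.

Initialize: sum_val = 0
Entering loop: for k in range(5):
After iteration 1: k = 0, sum_val = 0
After iteration 2: k = 1, sum_val = 1
After iteration 3: k = 2, sum_val = 3
After iteration 4: k = 3, sum_val = 6
After iteration 5: k = 4, sum_val = 10
Loop ends.

Final answer: 10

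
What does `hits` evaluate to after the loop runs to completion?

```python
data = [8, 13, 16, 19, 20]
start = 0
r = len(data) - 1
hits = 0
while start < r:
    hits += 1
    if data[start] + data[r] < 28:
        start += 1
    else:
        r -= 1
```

Let's trace through this code step by step.

Initialize: data = [8, 13, 16, 19, 20]
Initialize: start = 0
Initialize: r = 4
Initialize: hits = 0
Entering loop: while start < r:
After iteration 1: start = 0, r = 3, hits = 1
After iteration 2: start = 1, r = 3, hits = 2
After iteration 3: start = 1, r = 2, hits = 3
After iteration 4: start = 1, r = 1, hits = 4
Loop ends.

Final answer: 4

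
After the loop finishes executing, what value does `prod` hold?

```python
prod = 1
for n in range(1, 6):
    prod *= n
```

Let's trace through this code step by step.

Initialize: prod = 1
Entering loop: for n in range(1, 6):
After iteration 1: n = 1, prod = 1
After iteration 2: n = 2, prod = 2
After iteration 3: n = 3, prod = 6
After iteration 4: n = 4, prod = 24
After iteration 5: n = 5, prod = 120
Loop ends.

Final answer: 120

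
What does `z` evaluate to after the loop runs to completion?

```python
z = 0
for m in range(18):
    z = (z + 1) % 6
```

Let's trace through this code step by step.

Initialize: z = 0
Entering loop: for m in range(18):
After iteration 1: m = 0, z = 1
After iteration 2: m = 1, z = 2
After iteration 3: m = 2, z = 3
After iteration 4: m = 3, z = 4
After iteration 5: m = 4, z = 5
After iteration 6: m = 5, z = 0
After iteration 7: m = 6, z = 1
After iteration 8: m = 7, z = 2
After iteration 9: m = 8, z = 3
After iteration 10: m = 9, z = 4
After iteration 11: m = 10, z = 5
After iteration 12: m = 11, z = 0
After iteration 13: m = 12, z = 1
After iteration 14: m = 13, z = 2
After iteration 15: m = 14, z = 3
After iteration 16: m = 15, z = 4
After iteration 17: m = 16, z = 5
After iteration 18: m = 17, z = 0
Loop ends.

Final answer: 0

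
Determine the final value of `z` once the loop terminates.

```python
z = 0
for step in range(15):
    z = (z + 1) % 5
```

Let's trace through this code step by step.

Initialize: z = 0
Entering loop: for step in range(15):
After iteration 1: step = 0, z = 1
After iteration 2: step = 1, z = 2
After iteration 3: step = 2, z = 3
After iteration 4: step = 3, z = 4
After iteration 5: step = 4, z = 0
After iteration 6: step = 5, z = 1
After iteration 7: step = 6, z = 2
After iteration 8: step = 7, z = 3
After iteration 9: step = 8, z = 4
After iteration 10: step = 9, z = 0
After iteration 11: step = 10, z = 1
After iteration 12: step = 11, z = 2
After iteration 13: step = 12, z = 3
After iteration 14: step = 13, z = 4
After iteration 15: step = 14, z = 0
Loop ends.

Final answer: 0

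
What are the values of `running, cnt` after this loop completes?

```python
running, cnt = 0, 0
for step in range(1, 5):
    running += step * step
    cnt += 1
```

Let's trace through this code step by step.

Initialize: running = 0
Initialize: cnt = 0
Entering loop: for step in range(1, 5):
After iteration 1: step = 1, running = 1, cnt = 1
After iteration 2: step = 2, running = 5, cnt = 2
After iteration 3: step = 3, running = 14, cnt = 3
After iteration 4: step = 4, running = 30, cnt = 4
Loop ends.

Final answer: 30, 4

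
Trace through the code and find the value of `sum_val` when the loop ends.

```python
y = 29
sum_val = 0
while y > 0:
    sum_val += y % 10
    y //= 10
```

Let's trace through this code step by step.

Initialize: y = 29
Initialize: sum_val = 0
Entering loop: while y > 0:
After iteration 1: y = 2, sum_val = 9
After iteration 2: y = 0, sum_val = 11
Loop ends.

Final answer: 11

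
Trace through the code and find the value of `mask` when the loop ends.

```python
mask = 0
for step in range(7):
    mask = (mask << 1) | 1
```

Let's trace through this code step by step.

Initialize: mask = 0
Entering loop: for step in range(7):
After iteration 1: step = 0, mask = 1
After iteration 2: step = 1, mask = 3
After iteration 3: step = 2, mask = 7
After iteration 4: step = 3, mask = 15
After iteration 5: step = 4, mask = 31
After iteration 6: step = 5, mask = 63
After iteration 7: step = 6, mask = 127
Loop ends.

Final answer: 127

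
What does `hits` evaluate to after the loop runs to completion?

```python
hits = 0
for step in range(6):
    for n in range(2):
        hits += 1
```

Let's trace through this code step by step.

Initialize: hits = 0
Entering loop: for step in range(6):
After iteration 1: step = 0, hits = 2
After iteration 2: step = 1, hits = 4
After iteration 3: step = 2, hits = 6
After iteration 4: step = 3, hits = 8
After iteration 5: step = 4, hits = 10
After iteration 6: step = 5, hits = 12
Loop ends.

Final answer: 12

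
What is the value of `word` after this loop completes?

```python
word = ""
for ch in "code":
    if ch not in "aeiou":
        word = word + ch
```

Let's trace through this code step by step.

Initialize: word = ''
Entering loop: for ch in "code":
After iteration 1: ch = 'c', word = 'c'
After iteration 2: ch = 'o', word = 'c'
After iteration 3: ch = 'd', word = 'cd'
After iteration 4: ch = 'e', word = 'cd'
Loop ends.

Final answer: 'cd'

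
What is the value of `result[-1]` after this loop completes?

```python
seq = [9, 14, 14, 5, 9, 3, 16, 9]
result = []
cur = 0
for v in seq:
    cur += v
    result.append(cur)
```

Let's trace through this code step by step.

Initialize: seq = [9, 14, 14, 5, 9, 3, 16, 9]
Initialize: result = []
Initialize: cur = 0
Entering loop: for v in seq:
After iteration 1: v = 9, result = [9], cur = 9
After iteration 2: v = 14, result = [9, 23], cur = 23
After iteration 3: v = 14, result = [9, 23, 37], cur = 37
After iteration 4: v = 5, result = [9, 23, 37, 42], cur = 42
After iteration 5: v = 9, result = [9, 23, 37, 42, 51], cur = 51
After iteration 6: v = 3, result = [9, 23, 37, 42, 51, 54], cur = 54
After iteration 7: v = 16, result = [9, 23, 37, 42, 51, 54, 70], cur = 70
After iteration 8: v = 9, result = [9, 23, 37, 42, 51, 54, 70, 79], cur = 79
Loop ends.
result[-1] = 79

Final answer: 79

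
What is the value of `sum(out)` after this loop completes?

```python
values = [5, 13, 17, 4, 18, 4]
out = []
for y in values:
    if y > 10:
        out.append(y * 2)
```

Let's trace through this code step by step.

Initialize: values = [5, 13, 17, 4, 18, 4]
Initialize: out = []
Entering loop: for y in values:
After iteration 1: y = 5, out = []
After iteration 2: y = 13, out = [26]
After iteration 3: y = 17, out = [26, 34]
After iteration 4: y = 4, out = [26, 34]
After iteration 5: y = 18, out = [26, 34, 36]
After iteration 6: y = 4, out = [26, 34, 36]
Loop ends.
sum(out) = 96

Final answer: 96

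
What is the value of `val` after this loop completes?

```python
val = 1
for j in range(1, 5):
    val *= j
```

Let's trace through this code step by step.

Initialize: val = 1
Entering loop: for j in range(1, 5):
After iteration 1: j = 1, val = 1
After iteration 2: j = 2, val = 2
After iteration 3: j = 3, val = 6
After iteration 4: j = 4, val = 24
Loop ends.

Final answer: 24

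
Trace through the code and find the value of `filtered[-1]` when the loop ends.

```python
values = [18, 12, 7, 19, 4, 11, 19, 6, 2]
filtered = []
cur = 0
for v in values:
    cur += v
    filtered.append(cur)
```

Let's trace through this code step by step.

Initialize: values = [18, 12, 7, 19, 4, 11, 19, 6, 2]
Initialize: filtered = []
Initialize: cur = 0
Entering loop: for v in values:
After iteration 1: v = 18, filtered = [18], cur = 18
After iteration 2: v = 12, filtered = [18, 30], cur = 30
After iteration 3: v = 7, filtered = [18, 30, 37], cur = 37
After iteration 4: v = 19, filtered = [18, 30, 37, 56], cur = 56
After iteration 5: v = 4, filtered = [18, 30, 37, 56, 60], cur = 60
After iteration 6: v = 11, filtered = [18, 30, 37, 56, 60, 71], cur = 71
After iteration 7: v = 19, filtered = [18, 30, 37, 56, 60, 71, 90], cur = 90
After iteration 8: v = 6, filtered = [18, 30, 37, 56, 60, 71, 90, 96], cur = 96
After iteration 9: v = 2, filtered = [18, 30, 37, 56, 60, 71, 90, 96, 98], cur = 98
Loop ends.
filtered[-1] = 98

Final answer: 98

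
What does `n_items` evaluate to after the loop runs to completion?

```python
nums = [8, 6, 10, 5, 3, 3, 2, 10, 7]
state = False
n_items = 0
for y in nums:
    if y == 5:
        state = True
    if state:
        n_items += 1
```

Let's trace through this code step by step.

Initialize: nums = [8, 6, 10, 5, 3, 3, 2, 10, 7]
Initialize: state = False
Initialize: n_items = 0
Entering loop: for y in nums:
After iteration 1: y = 8, state = False, n_items = 0
After iteration 2: y = 6, state = False, n_items = 0
After iteration 3: y = 10, state = False, n_items = 0
After iteration 4: y = 5, state = True, n_items = 1
After iteration 5: y = 3, state = True, n_items = 2
After iteration 6: y = 3, state = True, n_items = 3
After iteration 7: y = 2, state = True, n_items = 4
After iteration 8: y = 10, state = True, n_items = 5
After iteration 9: y = 7, state = True, n_items = 6
Loop ends.

Final answer: 6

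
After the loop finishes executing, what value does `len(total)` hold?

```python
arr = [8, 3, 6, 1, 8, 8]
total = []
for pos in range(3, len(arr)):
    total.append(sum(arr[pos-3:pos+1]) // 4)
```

Let's trace through this code step by step.

Initialize: arr = [8, 3, 6, 1, 8, 8]
Initialize: total = []
Entering loop: for pos in range(3, len(arr)):
After iteration 1: pos = 3, total = [4]
After iteration 2: pos = 4, total = [4, 4]
After iteration 3: pos = 5, total = [4, 4, 5]
Loop ends.
len(total) = 3

Final answer: 3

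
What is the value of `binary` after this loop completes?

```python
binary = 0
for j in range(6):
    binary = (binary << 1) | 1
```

Let's trace through this code step by step.

Initialize: binary = 0
Entering loop: for j in range(6):
After iteration 1: j = 0, binary = 1
After iteration 2: j = 1, binary = 3
After iteration 3: j = 2, binary = 7
After iteration 4: j = 3, binary = 15
After iteration 5: j = 4, binary = 31
After iteration 6: j = 5, binary = 63
Loop ends.

Final answer: 63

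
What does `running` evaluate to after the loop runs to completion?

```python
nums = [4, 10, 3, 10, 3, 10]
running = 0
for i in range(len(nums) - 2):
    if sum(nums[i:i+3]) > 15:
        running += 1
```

Let's trace through this code step by step.

Initialize: nums = [4, 10, 3, 10, 3, 10]
Initialize: running = 0
Entering loop: for i in range(len(nums) - 2):
After iteration 1: i = 0, running = 1
After iteration 2: i = 1, running = 2
After iteration 3: i = 2, running = 3
After iteration 4: i = 3, running = 4
Loop ends.

Final answer: 4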